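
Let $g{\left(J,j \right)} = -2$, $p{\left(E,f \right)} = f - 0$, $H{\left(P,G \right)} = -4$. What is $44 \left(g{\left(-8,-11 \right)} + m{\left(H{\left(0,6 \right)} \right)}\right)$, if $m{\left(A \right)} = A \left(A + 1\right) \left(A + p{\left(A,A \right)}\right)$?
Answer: $-4312$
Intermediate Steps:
$p{\left(E,f \right)} = f$ ($p{\left(E,f \right)} = f + 0 = f$)
$m{\left(A \right)} = 2 A^{2} \left(1 + A\right)$ ($m{\left(A \right)} = A \left(A + 1\right) \left(A + A\right) = A \left(1 + A\right) 2 A = A 2 A \left(1 + A\right) = 2 A^{2} \left(1 + A\right)$)
$44 \left(g{\left(-8,-11 \right)} + m{\left(H{\left(0,6 \right)} \right)}\right) = 44 \left(-2 + 2 \left(-4\right)^{2} \left(1 - 4\right)\right) = 44 \left(-2 + 2 \cdot 16 \left(-3\right)\right) = 44 \left(-2 - 96\right) = 44 \left(-98\right) = -4312$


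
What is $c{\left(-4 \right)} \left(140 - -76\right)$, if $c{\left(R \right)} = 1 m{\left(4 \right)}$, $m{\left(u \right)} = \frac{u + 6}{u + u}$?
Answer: $270$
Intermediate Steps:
$m{\left(u \right)} = \frac{6 + u}{2 u}$
$c{\left(R \right)} = \frac{5}{4}$ ($c{\left(R \right)} = 1 \frac{6 + 4}{2 \cdot 4} = 1 \cdot \frac{1}{2} \cdot \frac{1}{4} \cdot 10 = 1 \cdot \frac{5}{4} = \frac{5}{4}$)
$c{\left(-4 \right)} \left(140 - -76\right) = \frac{5 \left(140 - -76\right)}{4} = \frac{5 \left(140 + 76\right)}{4} = \frac{5}{4} \cdot 216 = 270$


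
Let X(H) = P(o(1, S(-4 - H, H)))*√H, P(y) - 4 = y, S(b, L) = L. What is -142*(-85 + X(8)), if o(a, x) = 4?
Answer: 12070 - 2272*√2 ≈ 8856.9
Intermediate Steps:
P(y) = 4 + y
X(H) = 8*√H (X(H) = (4 + 4)*√H = 8*√H)
-142*(-85 + X(8)) = -142*(-85 + 8*√8) = -142*(-85 + 8*(2*√2)) = -142*(-85 + 16*√2) = 12070 - 2272*√2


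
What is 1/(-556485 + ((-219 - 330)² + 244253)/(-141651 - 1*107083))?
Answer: -124367/69208642822 ≈ -1.7970e-6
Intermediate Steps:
1/(-556485 + ((-219 - 330)² + 244253)/(-141651 - 1*107083)) = 1/(-556485 + ((-549)² + 244253)/(-141651 - 107083)) = 1/(-556485 + (301401 + 244253)/(-248734)) = 1/(-556485 + 545654*(-1/248734)) = 1/(-556485 - 272827/124367) = 1/(-69208642822/124367) = -124367/69208642822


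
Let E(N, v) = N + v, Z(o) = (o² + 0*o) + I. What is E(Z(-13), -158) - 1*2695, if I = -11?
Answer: -2695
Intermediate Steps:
Z(o) = -11 + o² (Z(o) = (o² + 0*o) - 11 = (o² + 0) - 11 = o² - 11 = -11 + o²)
E(Z(-13), -158) - 1*2695 = ((-11 + (-13)²) - 158) - 1*2695 = ((-11 + 169) - 158) - 2695 = (158 - 158) - 2695 = 0 - 2695 = -2695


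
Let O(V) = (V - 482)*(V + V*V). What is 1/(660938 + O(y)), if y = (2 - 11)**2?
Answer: -1/2002504 ≈ -4.9937e-7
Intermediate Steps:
y = 81 (y = (-9)**2 = 81)
O(V) = (-482 + V)*(V + V**2)
1/(660938 + O(y)) = 1/(660938 + 81*(-482 + 81**2 - 481*81)) = 1/(660938 + 81*(-482 + 6561 - 38961)) = 1/(660938 + 81*(-32882)) = 1/(660938 - 2663442) = 1/(-2002504) = -1/2002504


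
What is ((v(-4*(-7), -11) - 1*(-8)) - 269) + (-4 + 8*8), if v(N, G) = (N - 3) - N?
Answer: -204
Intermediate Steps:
v(N, G) = -3 (v(N, G) = (-3 + N) - N = -3)
((v(-4*(-7), -11) - 1*(-8)) - 269) + (-4 + 8*8) = ((-3 - 1*(-8)) - 269) + (-4 + 8*8) = ((-3 + 8) - 269) + (-4 + 64) = (5 - 269) + 60 = -264 + 60 = -204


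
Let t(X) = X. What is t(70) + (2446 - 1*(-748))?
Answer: 3264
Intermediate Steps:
t(70) + (2446 - 1*(-748)) = 70 + (2446 - 1*(-748)) = 70 + (2446 + 748) = 70 + 3194 = 3264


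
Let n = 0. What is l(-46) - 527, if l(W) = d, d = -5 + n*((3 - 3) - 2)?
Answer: -532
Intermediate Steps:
d = -5 (d = -5 + 0*((3 - 3) - 2) = -5 + 0*(0 - 2) = -5 + 0*(-2) = -5 + 0 = -5)
l(W) = -5
l(-46) - 527 = -5 - 527 = -532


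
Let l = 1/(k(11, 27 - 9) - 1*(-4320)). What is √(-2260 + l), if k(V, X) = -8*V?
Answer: I*√19128638/92 ≈ 47.539*I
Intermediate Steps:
l = 1/4232 (l = 1/(-8*11 - 1*(-4320)) = 1/(-88 + 4320) = 1/4232 ≈ 0.00023629)
√(-2260 + l) = √(-2260 + 1/4232) = √(-9564319/4232) = I*√19128638/92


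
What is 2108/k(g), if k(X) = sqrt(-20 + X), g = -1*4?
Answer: -527*I*sqrt(6)/3 ≈ -430.29*I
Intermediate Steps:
g = -4
2108/k(g) = 2108/(sqrt(-20 - 4)) = 2108/(sqrt(-24)) = 2108/((2*I*sqrt(6))) = 2108*(-I*sqrt(6)/12) = -527*I*sqrt(6)/3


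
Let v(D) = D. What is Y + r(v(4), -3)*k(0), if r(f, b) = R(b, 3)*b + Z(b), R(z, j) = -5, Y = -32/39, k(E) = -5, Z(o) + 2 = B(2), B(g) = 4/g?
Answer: -2957/39 ≈ -75.821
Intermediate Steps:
Z(o) = 0 (Z(o) = -2 + 4/2 = -2 + 4*(½) = -2 + 2 = 0)
Y = -32/39 (Y = -32*1/39 = -32/39 ≈ -0.82051)
r(f, b) = -5*b (r(f, b) = -5*b + 0 = -5*b)
Y + r(v(4), -3)*k(0) = -32/39 - 5*(-3)*(-5) = -32/39 + 15*(-5) = -32/39 - 75 = -2957/39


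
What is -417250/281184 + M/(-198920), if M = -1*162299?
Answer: -2335217999/3495820080 ≈ -0.66800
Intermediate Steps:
M = -162299
-417250/281184 + M/(-198920) = -417250/281184 - 162299/(-198920) = -417250*1/281184 - 162299*(-1/198920) = -208625/140592 + 162299/198920 = -2335217999/3495820080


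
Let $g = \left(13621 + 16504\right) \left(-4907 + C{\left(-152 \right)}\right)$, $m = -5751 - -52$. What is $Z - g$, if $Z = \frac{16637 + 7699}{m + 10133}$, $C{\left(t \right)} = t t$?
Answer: $- \frac{405108433819}{739} \approx -5.4818 \cdot 10^{8}$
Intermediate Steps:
$C{\left(t \right)} = t^{2}$
$m = -5699$ ($m = -5751 + 52 = -5699$)
$g = 548184625$ ($g = \left(13621 + 16504\right) \left(-4907 + \left(-152\right)^{2}\right) = 30125 \left(-4907 + 23104\right) = 30125 \cdot 18197 = 548184625$)
$Z = \frac{4056}{739}$ ($Z = \frac{16637 + 7699}{-5699 + 10133} = \frac{24336}{4434} = 24336 \cdot \frac{1}{4434} = \frac{4056}{739} \approx 5.4885$)
$Z - g = \frac{4056}{739} - 548184625 = - \frac{405108433819}{739}$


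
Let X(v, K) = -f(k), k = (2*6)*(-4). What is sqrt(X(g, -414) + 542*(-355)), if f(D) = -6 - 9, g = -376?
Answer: I*sqrt(192395) ≈ 438.63*I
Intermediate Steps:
k = -48 (k = 12*(-4) = -48)
f(D) = -15
X(v, K) = 15 (X(v, K) = -1*(-15) = 15)
sqrt(X(g, -414) + 542*(-355)) = sqrt(15 + 542*(-355)) = sqrt(15 - 192410) = sqrt(-192395) = I*sqrt(192395)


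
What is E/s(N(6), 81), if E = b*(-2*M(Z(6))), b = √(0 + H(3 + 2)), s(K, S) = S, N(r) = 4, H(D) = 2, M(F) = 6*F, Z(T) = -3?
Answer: 4*√2/9 ≈ 0.62854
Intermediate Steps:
b = √2 (b = √(0 + 2) = √2 ≈ 1.4142)
E = 36*√2 (E = √2*(-12*(-3)) = √2*(-2*(-18)) = √2*36 = 36*√2 ≈ 50.912)
E/s(N(6), 81) = (36*√2)/81 = (36*√2)*(1/81) = 4*√2/9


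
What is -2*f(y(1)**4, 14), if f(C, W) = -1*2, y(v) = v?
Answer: 4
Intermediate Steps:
f(C, W) = -2
-2*f(y(1)**4, 14) = -2*(-2) = 4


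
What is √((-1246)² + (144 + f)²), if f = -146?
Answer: 2*√388130 ≈ 1246.0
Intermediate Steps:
√((-1246)² + (144 + f)²) = √((-1246)² + (144 - 146)²) = √(1552516 + (-2)²) = √(1552516 + 4) = √1552520 = 2*√388130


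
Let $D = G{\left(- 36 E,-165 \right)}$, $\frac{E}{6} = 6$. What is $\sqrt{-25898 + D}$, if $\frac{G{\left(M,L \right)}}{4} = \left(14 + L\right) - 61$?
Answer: $i \sqrt{26746} \approx 163.54 i$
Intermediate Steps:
$E = 36$ ($E = 6 \cdot 6 = 36$)
$G{\left(M,L \right)} = -188 + 4 L$ ($G{\left(M,L \right)} = 4 \left(\left(14 + L\right) - 61\right) = 4 \left(-47 + L\right) = -188 + 4 L$)
$D = -848$ ($D = -188 + 4 \left(-165\right) = -188 - 660 = -848$)
$\sqrt{-25898 + D} = \sqrt{-25898 - 848} = \sqrt{-26746} = i \sqrt{26746}$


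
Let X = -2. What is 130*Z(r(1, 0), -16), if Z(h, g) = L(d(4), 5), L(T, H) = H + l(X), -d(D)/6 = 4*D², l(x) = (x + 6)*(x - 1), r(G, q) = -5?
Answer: -910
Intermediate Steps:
l(x) = (-1 + x)*(6 + x) (l(x) = (6 + x)*(-1 + x) = (-1 + x)*(6 + x))
d(D) = -24*D²
L(T, H) = -12 + H (L(T, H) = H + (-6 + (-2)² + 5*(-2)) = H + (-6 + 4 - 10) = H - 12 = -12 + H)
Z(h, g) = -7 (Z(h, g) = -12 + 5 = -7)
130*Z(r(1, 0), -16) = 130*(-7) = -910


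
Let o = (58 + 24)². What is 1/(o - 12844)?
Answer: -1/6120 ≈ -0.00016340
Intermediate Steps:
o = 6724 (o = 82² = 6724)
1/(o - 12844) = 1/(6724 - 12844) = 1/(-6120) = -1/6120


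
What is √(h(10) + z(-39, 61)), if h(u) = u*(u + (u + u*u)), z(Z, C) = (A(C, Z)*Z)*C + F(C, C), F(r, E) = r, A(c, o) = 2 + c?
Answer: 2*I*√37154 ≈ 385.51*I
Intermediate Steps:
z(Z, C) = C + C*Z*(2 + C) (z(Z, C) = ((2 + C)*Z)*C + C = (Z*(2 + C))*C + C = C*Z*(2 + C) + C = C + C*Z*(2 + C))
h(u) = u*(u² + 2*u) (h(u) = u*(u + (u + u²)) = u*(u² + 2*u))
√(h(10) + z(-39, 61)) = √(10²*(2 + 10) + 61*(1 - 39*(2 + 61))) = √(100*12 + 61*(1 - 39*63)) = √(1200 + 61*(1 - 2457)) = √(1200 + 61*(-2456)) = √(1200 - 149816) = √(-148616) = 2*I*√37154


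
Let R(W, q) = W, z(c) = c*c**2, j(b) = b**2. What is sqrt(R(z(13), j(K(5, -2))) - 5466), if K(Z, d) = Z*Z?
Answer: I*sqrt(3269) ≈ 57.175*I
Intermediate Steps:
K(Z, d) = Z**2
z(c) = c**3
sqrt(R(z(13), j(K(5, -2))) - 5466) = sqrt(13**3 - 5466) = sqrt(2197 - 5466) = sqrt(-3269) = I*sqrt(3269)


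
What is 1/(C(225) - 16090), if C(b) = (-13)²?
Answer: -1/15921 ≈ -6.2810e-5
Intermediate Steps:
C(b) = 169
1/(C(225) - 16090) = 1/(169 - 16090) = 1/(-15921) = -1/15921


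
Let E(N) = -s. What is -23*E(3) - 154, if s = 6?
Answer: -16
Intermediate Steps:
E(N) = -6 (E(N) = -1*6 = -6)
-23*E(3) - 154 = -23*(-6) - 154 = 138 - 154 = -16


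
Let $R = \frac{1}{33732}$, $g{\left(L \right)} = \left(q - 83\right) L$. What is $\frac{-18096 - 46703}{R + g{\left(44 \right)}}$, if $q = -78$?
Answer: $\frac{2185799868}{238957487} \approx 9.1472$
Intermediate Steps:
$g{\left(L \right)} = - 161 L$ ($g{\left(L \right)} = \left(-78 - 83\right) L = - 161 L$)
$R = \frac{1}{33732} \approx 2.9645 \cdot 10^{-5}$
$\frac{-18096 - 46703}{R + g{\left(44 \right)}} = \frac{-18096 - 46703}{\frac{1}{33732} - 7084} = - \frac{64799}{\frac{1}{33732} - 7084} = - \frac{64799}{- \frac{238957487}{33732}} = \left(-64799\right) \left(- \frac{33732}{238957487}\right) = \frac{2185799868}{238957487}$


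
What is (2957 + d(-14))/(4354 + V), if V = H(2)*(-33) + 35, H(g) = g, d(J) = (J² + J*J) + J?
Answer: 3335/4323 ≈ 0.77145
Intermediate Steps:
d(J) = J + 2*J² (d(J) = (J² + J²) + J = 2*J² + J = J + 2*J²)
V = -31 (V = 2*(-33) + 35 = -66 + 35 = -31)
(2957 + d(-14))/(4354 + V) = (2957 - 14*(1 + 2*(-14)))/(4354 - 31) = (2957 - 14*(1 - 28))/4323 = (2957 - 14*(-27))*(1/4323) = (2957 + 378)*(1/4323) = 3335*(1/4323) = 3335/4323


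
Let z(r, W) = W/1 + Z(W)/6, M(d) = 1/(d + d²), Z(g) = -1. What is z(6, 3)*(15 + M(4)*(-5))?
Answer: 1003/24 ≈ 41.792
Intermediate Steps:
z(r, W) = -⅙ + W (z(r, W) = W/1 - 1/6 = W*1 - 1*⅙ = W - ⅙ = -⅙ + W)
z(6, 3)*(15 + M(4)*(-5)) = (-⅙ + 3)*(15 + (1/(4*(1 + 4)))*(-5)) = 17*(15 + ((¼)/5)*(-5))/6 = 17*(15 + ((¼)*(⅕))*(-5))/6 = 17*(15 + (1/20)*(-5))/6 = 17*(15 - ¼)/6 = (17/6)*(59/4) = 1003/24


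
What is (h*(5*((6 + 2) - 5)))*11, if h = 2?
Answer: 330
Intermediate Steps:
(h*(5*((6 + 2) - 5)))*11 = (2*(5*((6 + 2) - 5)))*11 = (2*(5*(8 - 5)))*11 = (2*(5*3))*11 = (2*15)*11 = 30*11 = 330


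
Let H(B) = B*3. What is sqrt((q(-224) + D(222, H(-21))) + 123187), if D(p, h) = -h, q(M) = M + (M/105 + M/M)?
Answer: sqrt(27680595)/15 ≈ 350.75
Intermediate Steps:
H(B) = 3*B
q(M) = 1 + 106*M/105 (q(M) = M + (M*(1/105) + 1) = M + (M/105 + 1) = M + (1 + M/105) = 1 + 106*M/105)
sqrt((q(-224) + D(222, H(-21))) + 123187) = sqrt(((1 + (106/105)*(-224)) - 3*(-21)) + 123187) = sqrt(((1 - 3392/15) - 1*(-63)) + 123187) = sqrt((-3377/15 + 63) + 123187) = sqrt(-2432/15 + 123187) = sqrt(1845373/15) = sqrt(27680595)/15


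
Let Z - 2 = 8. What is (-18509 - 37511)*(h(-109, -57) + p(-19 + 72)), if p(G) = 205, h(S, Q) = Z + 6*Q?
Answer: 7114540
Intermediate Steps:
Z = 10 (Z = 2 + 8 = 10)
h(S, Q) = 10 + 6*Q
(-18509 - 37511)*(h(-109, -57) + p(-19 + 72)) = (-18509 - 37511)*((10 + 6*(-57)) + 205) = -56020*((10 - 342) + 205) = -56020*(-332 + 205) = -56020*(-127) = 7114540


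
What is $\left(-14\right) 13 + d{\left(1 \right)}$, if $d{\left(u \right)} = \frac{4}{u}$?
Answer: $-178$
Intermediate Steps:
$\left(-14\right) 13 + d{\left(1 \right)} = \left(-14\right) 13 + \frac{4}{1} = -182 + 4 \cdot 1 = -182 + 4 = -178$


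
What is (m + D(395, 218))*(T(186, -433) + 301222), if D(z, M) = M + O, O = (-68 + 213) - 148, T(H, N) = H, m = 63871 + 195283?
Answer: 78175891552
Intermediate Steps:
m = 259154
O = -3 (O = 145 - 148 = -3)
D(z, M) = -3 + M (D(z, M) = M - 3 = -3 + M)
(m + D(395, 218))*(T(186, -433) + 301222) = (259154 + (-3 + 218))*(186 + 301222) = (259154 + 215)*301408 = 259369*301408 = 78175891552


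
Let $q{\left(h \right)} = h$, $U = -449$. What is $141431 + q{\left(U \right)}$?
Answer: $140982$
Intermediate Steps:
$141431 + q{\left(U \right)} = 141431 - 449 = 140982$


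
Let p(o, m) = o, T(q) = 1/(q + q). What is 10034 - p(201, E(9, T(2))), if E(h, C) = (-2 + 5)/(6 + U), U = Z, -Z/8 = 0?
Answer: 9833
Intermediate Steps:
Z = 0 (Z = -8*0 = 0)
T(q) = 1/(2*q)
U = 0
E(h, C) = ½ (E(h, C) = (-2 + 5)/(6 + 0) = 3/6 = 3*(⅙) = ½)
10034 - p(201, E(9, T(2))) = 10034 - 1*201 = 10034 - 201 = 9833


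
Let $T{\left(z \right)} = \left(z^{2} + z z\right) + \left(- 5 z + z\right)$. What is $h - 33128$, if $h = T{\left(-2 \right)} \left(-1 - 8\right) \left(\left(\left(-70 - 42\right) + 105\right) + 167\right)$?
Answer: $-56168$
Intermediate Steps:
$T{\left(z \right)} = - 4 z + 2 z^{2}$ ($T{\left(z \right)} = \left(z^{2} + z^{2}\right) - 4 z = 2 z^{2} - 4 z = - 4 z + 2 z^{2}$)
$h = -23040$ ($h = 2 \left(-2\right) \left(-2 - 2\right) \left(-1 - 8\right) \left(\left(\left(-70 - 42\right) + 105\right) + 167\right) = 2 \left(-2\right) \left(-4\right) \left(-9\right) \left(\left(-112 + 105\right) + 167\right) = 16 \left(-9\right) \left(-7 + 167\right) = \left(-144\right) 160 = -23040$)
$h - 33128 = -23040 - 33128 = -56168$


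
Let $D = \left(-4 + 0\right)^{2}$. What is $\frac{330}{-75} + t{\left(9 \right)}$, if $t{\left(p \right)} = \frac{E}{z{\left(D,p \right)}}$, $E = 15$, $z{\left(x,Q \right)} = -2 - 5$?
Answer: $- \frac{229}{35} \approx -6.5429$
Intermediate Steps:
$D = 16$ ($D = \left(-4\right)^{2} = 16$)
$z{\left(x,Q \right)} = -7$ ($z{\left(x,Q \right)} = -2 - 5 = -7$)
$t{\left(p \right)} = - \frac{15}{7}$ ($t{\left(p \right)} = \frac{15}{-7} = 15 \left(- \frac{1}{7}\right) = - \frac{15}{7}$)
$\frac{330}{-75} + t{\left(9 \right)} = \frac{330}{-75} - \frac{15}{7} = 330 \left(- \frac{1}{75}\right) - \frac{15}{7} = - \frac{22}{5} - \frac{15}{7} = - \frac{229}{35}$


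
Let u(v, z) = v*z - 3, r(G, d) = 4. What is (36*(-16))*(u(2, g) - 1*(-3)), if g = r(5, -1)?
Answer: -4608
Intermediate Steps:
g = 4
u(v, z) = -3 + v*z
(36*(-16))*(u(2, g) - 1*(-3)) = (36*(-16))*((-3 + 2*4) - 1*(-3)) = -576*((-3 + 8) + 3) = -576*(5 + 3) = -576*8 = -4608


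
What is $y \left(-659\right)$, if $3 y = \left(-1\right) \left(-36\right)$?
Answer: $-7908$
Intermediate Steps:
$y = 12$ ($y = \frac{\left(-1\right) \left(-36\right)}{3} = \frac{1}{3} \cdot 36 = 12$)
$y \left(-659\right) = 12 \left(-659\right) = -7908$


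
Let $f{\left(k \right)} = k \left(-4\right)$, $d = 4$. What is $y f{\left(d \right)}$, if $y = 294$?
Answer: $-4704$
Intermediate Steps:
$f{\left(k \right)} = - 4 k$
$y f{\left(d \right)} = 294 \left(\left(-4\right) 4\right) = 294 \left(-16\right) = -4704$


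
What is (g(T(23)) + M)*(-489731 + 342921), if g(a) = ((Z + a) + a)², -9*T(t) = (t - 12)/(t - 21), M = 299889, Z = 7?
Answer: -3566560005530/81 ≈ -4.4032e+10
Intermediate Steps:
T(t) = -(-12 + t)/(9*(-21 + t)) (T(t) = -(t - 12)/(9*(t - 21)) = -(-12 + t)/(9*(-21 + t)))
g(a) = (7 + 2*a)² (g(a) = ((7 + a) + a)² = (7 + 2*a)²)
(g(T(23)) + M)*(-489731 + 342921) = ((7 + 2*((12 - 1*23)/(9*(-21 + 23))))² + 299889)*(-489731 + 342921) = ((7 + 2*((⅑)*(12 - 23)/2))² + 299889)*(-146810) = ((7 + 2*((⅑)*(½)*(-11)))² + 299889)*(-146810) = ((7 + 2*(-11/18))² + 299889)*(-146810) = ((7 - 11/9)² + 299889)*(-146810) = ((52/9)² + 299889)*(-146810) = (2704/81 + 299889)*(-146810) = (24293713/81)*(-146810) = -3566560005530/81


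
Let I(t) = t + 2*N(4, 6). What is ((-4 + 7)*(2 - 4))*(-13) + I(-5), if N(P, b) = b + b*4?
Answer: 133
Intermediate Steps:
N(P, b) = 5*b (N(P, b) = b + 4*b = 5*b)
I(t) = 60 + t (I(t) = t + 2*(5*6) = t + 2*30 = t + 60 = 60 + t)
((-4 + 7)*(2 - 4))*(-13) + I(-5) = ((-4 + 7)*(2 - 4))*(-13) + (60 - 5) = (3*(-2))*(-13) + 55 = -6*(-13) + 55 = 78 + 55 = 133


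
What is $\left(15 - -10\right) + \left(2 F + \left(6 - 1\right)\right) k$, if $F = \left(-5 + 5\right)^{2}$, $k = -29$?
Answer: $-120$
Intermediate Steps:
$F = 0$ ($F = 0^{2} = 0$)
$\left(15 - -10\right) + \left(2 F + \left(6 - 1\right)\right) k = \left(15 - -10\right) + \left(2 \cdot 0 + \left(6 - 1\right)\right) \left(-29\right) = \left(15 + 10\right) + \left(0 + 5\right) \left(-29\right) = 25 + 5 \left(-29\right) = 25 - 145 = -120$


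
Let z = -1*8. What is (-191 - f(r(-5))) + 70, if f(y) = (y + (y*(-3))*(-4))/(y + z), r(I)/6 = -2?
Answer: -644/5 ≈ -128.80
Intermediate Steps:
r(I) = -12 (r(I) = 6*(-2) = -12)
z = -8
f(y) = 13*y/(-8 + y) (f(y) = (y + (y*(-3))*(-4))/(y - 8) = (y - 3*y*(-4))/(-8 + y) = (y + 12*y)/(-8 + y) = (13*y)/(-8 + y) = 13*y/(-8 + y))
(-191 - f(r(-5))) + 70 = (-191 - 13*(-12)/(-8 - 12)) + 70 = (-191 - 13*(-12)/(-20)) + 70 = (-191 - 13*(-12)*(-1)/20) + 70 = (-191 - 1*39/5) + 70 = (-191 - 39/5) + 70 = -994/5 + 70 = -644/5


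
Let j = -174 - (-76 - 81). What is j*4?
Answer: -68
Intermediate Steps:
j = -17 (j = -174 - 1*(-157) = -174 + 157 = -17)
j*4 = -17*4 = -68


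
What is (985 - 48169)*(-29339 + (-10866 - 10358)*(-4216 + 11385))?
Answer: 7180659056880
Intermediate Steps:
(985 - 48169)*(-29339 + (-10866 - 10358)*(-4216 + 11385)) = -47184*(-29339 - 21224*7169) = -47184*(-29339 - 152154856) = -47184*(-152184195) = 7180659056880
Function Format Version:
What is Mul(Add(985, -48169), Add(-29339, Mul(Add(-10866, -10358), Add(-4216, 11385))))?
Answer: 7180659056880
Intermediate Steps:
Mul(Add(985, -48169), Add(-29339, Mul(Add(-10866, -10358), Add(-4216, 11385)))) = Mul(-47184, Add(-29339, Mul(-21224, 7169))) = Mul(-47184, Add(-29339, -152154856)) = Mul(-47184, -152184195) = 7180659056880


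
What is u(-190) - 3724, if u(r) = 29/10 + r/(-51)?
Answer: -1895861/510 ≈ -3717.4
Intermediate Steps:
u(r) = 29/10 - r/51 (u(r) = 29*(1/10) + r*(-1/51) = 29/10 - r/51)
u(-190) - 3724 = (29/10 - 1/51*(-190)) - 3724 = (29/10 + 190/51) - 3724 = 3379/510 - 3724 = -1895861/510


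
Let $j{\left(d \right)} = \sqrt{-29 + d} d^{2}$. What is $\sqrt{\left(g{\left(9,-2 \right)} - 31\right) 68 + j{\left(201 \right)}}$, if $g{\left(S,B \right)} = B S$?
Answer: $\sqrt{-3332 + 80802 \sqrt{43}} \approx 725.62$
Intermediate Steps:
$j{\left(d \right)} = d^{2} \sqrt{-29 + d}$
$\sqrt{\left(g{\left(9,-2 \right)} - 31\right) 68 + j{\left(201 \right)}} = \sqrt{\left(\left(-2\right) 9 - 31\right) 68 + 201^{2} \sqrt{-29 + 201}} = \sqrt{\left(-18 - 31\right) 68 + 40401 \sqrt{172}} = \sqrt{\left(-49\right) 68 + 40401 \cdot 2 \sqrt{43}} = \sqrt{-3332 + 80802 \sqrt{43}}$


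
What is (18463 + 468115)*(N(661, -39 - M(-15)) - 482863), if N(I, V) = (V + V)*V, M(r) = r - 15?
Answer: -234871687178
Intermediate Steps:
M(r) = -15 + r
N(I, V) = 2*V**2 (N(I, V) = (2*V)*V = 2*V**2)
(18463 + 468115)*(N(661, -39 - M(-15)) - 482863) = (18463 + 468115)*(2*(-39 - (-15 - 15))**2 - 482863) = 486578*(2*(-39 - 1*(-30))**2 - 482863) = 486578*(2*(-39 + 30)**2 - 482863) = 486578*(2*(-9)**2 - 482863) = 486578*(2*81 - 482863) = 486578*(162 - 482863) = 486578*(-482701) = -234871687178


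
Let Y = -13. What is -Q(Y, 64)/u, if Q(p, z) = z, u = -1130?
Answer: 32/565 ≈ 0.056637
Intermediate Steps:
-Q(Y, 64)/u = -64/(-1130) = -64*(-1)/1130 = -1*(-32/565) = 32/565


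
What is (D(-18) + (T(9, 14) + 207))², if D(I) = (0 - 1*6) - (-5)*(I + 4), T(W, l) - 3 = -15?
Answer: 14161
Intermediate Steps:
T(W, l) = -12 (T(W, l) = 3 - 15 = -12)
D(I) = 14 + 5*I (D(I) = (0 - 6) - (-5)*(4 + I) = -6 - (-20 - 5*I) = -6 + (20 + 5*I) = 14 + 5*I)
(D(-18) + (T(9, 14) + 207))² = ((14 + 5*(-18)) + (-12 + 207))² = ((14 - 90) + 195)² = (-76 + 195)² = 119² = 14161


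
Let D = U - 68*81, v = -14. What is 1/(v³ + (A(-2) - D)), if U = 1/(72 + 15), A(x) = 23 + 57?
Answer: 87/247427 ≈ 0.00035162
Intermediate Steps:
A(x) = 80
U = 1/87 ≈ 0.011494
D = -479195/87 (D = 1/87 - 68*81 = 1/87 - 5508 = -479195/87 ≈ -5508.0)
1/(v³ + (A(-2) - D)) = 1/((-14)³ + (80 - 1*(-479195/87))) = 1/(-2744 + (80 + 479195/87)) = 1/(-2744 + 486155/87) = 1/(247427/87) = 87/247427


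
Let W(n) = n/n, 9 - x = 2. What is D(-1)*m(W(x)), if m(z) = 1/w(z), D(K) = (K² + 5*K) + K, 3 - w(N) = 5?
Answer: 5/2 ≈ 2.5000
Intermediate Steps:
x = 7 (x = 9 - 1*2 = 9 - 2 = 7)
w(N) = -2 (w(N) = 3 - 1*5 = 3 - 5 = -2)
D(K) = K² + 6*K
W(n) = 1
m(z) = -½ (m(z) = 1/(-2) = -½)
D(-1)*m(W(x)) = -(6 - 1)*(-½) = -1*5*(-½) = -5*(-½) = 5/2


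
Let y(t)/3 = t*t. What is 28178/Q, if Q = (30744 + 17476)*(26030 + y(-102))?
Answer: 14089/1380104620 ≈ 1.0209e-5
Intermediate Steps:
y(t) = 3*t**2 (y(t) = 3*(t*t) = 3*t**2)
Q = 2760209240 (Q = (30744 + 17476)*(26030 + 3*(-102)**2) = 48220*(26030 + 3*10404) = 48220*(26030 + 31212) = 48220*57242 = 2760209240)
28178/Q = 28178/2760209240 = 28178*(1/2760209240) = 14089/1380104620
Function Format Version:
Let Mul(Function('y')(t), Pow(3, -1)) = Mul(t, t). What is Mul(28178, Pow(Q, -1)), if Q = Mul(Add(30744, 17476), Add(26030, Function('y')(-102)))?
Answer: Rational(14089, 1380104620) ≈ 1.0209e-5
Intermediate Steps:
Function('y')(t) = Mul(3, Pow(t, 2)) (Function('y')(t) = Mul(3, Mul(t, t)) = Mul(3, Pow(t, 2)))
Q = 2760209240 (Q = Mul(Add(30744, 17476), Add(26030, Mul(3, Pow(-102, 2)))) = Mul(48220, Add(26030, Mul(3, 10404))) = Mul(48220, Add(26030, 31212)) = Mul(48220, 57242) = 2760209240)
Mul(28178, Pow(Q, -1)) = Mul(28178, Pow(2760209240, -1)) = Mul(28178, Rational(1, 2760209240)) = Rational(14089, 1380104620)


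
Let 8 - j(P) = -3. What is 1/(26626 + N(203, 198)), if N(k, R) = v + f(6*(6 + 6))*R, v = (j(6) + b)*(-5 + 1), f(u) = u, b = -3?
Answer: 1/40850 ≈ 2.4480e-5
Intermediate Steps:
j(P) = 11 (j(P) = 8 - 1*(-3) = 8 + 3 = 11)
v = -32 (v = (11 - 3)*(-5 + 1) = 8*(-4) = -32)
N(k, R) = -32 + 72*R (N(k, R) = -32 + (6*(6 + 6))*R = -32 + (6*12)*R = -32 + 72*R)
1/(26626 + N(203, 198)) = 1/(26626 + (-32 + 72*198)) = 1/(26626 + (-32 + 14256)) = 1/(26626 + 14224) = 1/40850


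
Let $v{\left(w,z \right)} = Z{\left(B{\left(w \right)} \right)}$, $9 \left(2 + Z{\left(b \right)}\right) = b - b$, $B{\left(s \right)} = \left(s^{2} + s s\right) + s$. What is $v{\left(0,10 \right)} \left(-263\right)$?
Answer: $526$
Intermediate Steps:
$B{\left(s \right)} = s + 2 s^{2}$ ($B{\left(s \right)} = \left(s^{2} + s^{2}\right) + s = 2 s^{2} + s = s + 2 s^{2}$)
$Z{\left(b \right)} = -2$ ($Z{\left(b \right)} = -2 + \frac{b - b}{9} = -2 + \frac{1}{9} \cdot 0 = -2 + 0 = -2$)
$v{\left(w,z \right)} = -2$
$v{\left(0,10 \right)} \left(-263\right) = \left(-2\right) \left(-263\right) = 526$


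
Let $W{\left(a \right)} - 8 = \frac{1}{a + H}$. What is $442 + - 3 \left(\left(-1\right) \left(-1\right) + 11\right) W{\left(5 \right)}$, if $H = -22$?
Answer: $\frac{2654}{17} \approx 156.12$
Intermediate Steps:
$W{\left(a \right)} = 8 + \frac{1}{-22 + a}$ ($W{\left(a \right)} = 8 + \frac{1}{a - 22} = 8 + \frac{1}{-22 + a}$)
$442 + - 3 \left(\left(-1\right) \left(-1\right) + 11\right) W{\left(5 \right)} = 442 + - 3 \left(\left(-1\right) \left(-1\right) + 11\right) \frac{-175 + 8 \cdot 5}{-22 + 5} = 442 + - 3 \left(1 + 11\right) \frac{-175 + 40}{-17} = 442 + \left(-3\right) 12 \left(\left(- \frac{1}{17}\right) \left(-135\right)\right) = 442 - \frac{4860}{17} = \frac{2654}{17}$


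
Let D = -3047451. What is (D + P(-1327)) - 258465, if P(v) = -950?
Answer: -3306866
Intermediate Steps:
(D + P(-1327)) - 258465 = (-3047451 - 950) - 258465 = -3048401 - 258465 = -3306866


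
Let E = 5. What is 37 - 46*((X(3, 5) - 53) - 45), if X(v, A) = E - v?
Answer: 4453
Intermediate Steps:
X(v, A) = 5 - v
37 - 46*((X(3, 5) - 53) - 45) = 37 - 46*(((5 - 1*3) - 53) - 45) = 37 - 46*(((5 - 3) - 53) - 45) = 37 - 46*((2 - 53) - 45) = 37 - 46*(-51 - 45) = 37 - 46*(-96) = 37 + 4416 = 4453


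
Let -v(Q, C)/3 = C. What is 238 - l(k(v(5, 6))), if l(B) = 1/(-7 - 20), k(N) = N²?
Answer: 6427/27 ≈ 238.04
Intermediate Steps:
v(Q, C) = -3*C
l(B) = -1/27 (l(B) = 1/(-27) = -1/27)
238 - l(k(v(5, 6))) = 238 - 1*(-1/27) = 238 + 1/27 = 6427/27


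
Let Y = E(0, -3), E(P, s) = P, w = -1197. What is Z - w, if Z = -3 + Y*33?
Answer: 1194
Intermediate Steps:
Y = 0
Z = -3 (Z = -3 + 0*33 = -3 + 0 = -3)
Z - w = -3 - 1*(-1197) = -3 + 1197 = 1194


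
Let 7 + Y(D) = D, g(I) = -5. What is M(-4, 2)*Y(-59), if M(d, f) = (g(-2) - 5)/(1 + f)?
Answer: 220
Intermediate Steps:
Y(D) = -7 + D
M(d, f) = -10/(1 + f) (M(d, f) = (-5 - 5)/(1 + f) = -10/(1 + f))
M(-4, 2)*Y(-59) = (-10/(1 + 2))*(-7 - 59) = -10/3*(-66) = 220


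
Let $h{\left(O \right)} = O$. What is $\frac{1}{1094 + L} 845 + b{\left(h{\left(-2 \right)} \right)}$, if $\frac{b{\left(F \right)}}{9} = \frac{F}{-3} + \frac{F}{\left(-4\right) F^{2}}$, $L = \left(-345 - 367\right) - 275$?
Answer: $\frac{12859}{856} \approx 15.022$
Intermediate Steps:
$L = -987$ ($L = \left(-345 - 367\right) - 275 = -712 - 275 = -987$)
$b{\left(F \right)} = - 3 F - \frac{9}{4 F}$ ($b{\left(F \right)} = 9 \left(\frac{F}{-3} + \frac{F}{\left(-4\right) F^{2}}\right) = 9 \left(F \left(- \frac{1}{3}\right) + F \left(- \frac{1}{4 F^{2}}\right)\right) = 9 \left(- \frac{F}{3} - \frac{1}{4 F}\right) = - 3 F - \frac{9}{4 F}$)
$\frac{1}{1094 + L} 845 + b{\left(h{\left(-2 \right)} \right)} = \frac{1}{1094 - 987} \cdot 845 - \left(-6 + \frac{9}{4 \left(-2\right)}\right) = \frac{1}{107} \cdot 845 + \left(6 - - \frac{9}{8}\right) = \frac{1}{107} \cdot 845 + \left(6 + \frac{9}{8}\right) = \frac{845}{107} + \frac{57}{8} = \frac{12859}{856}$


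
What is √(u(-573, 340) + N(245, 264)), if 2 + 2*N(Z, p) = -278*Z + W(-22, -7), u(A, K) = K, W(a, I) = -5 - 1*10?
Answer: I*√134894/2 ≈ 183.64*I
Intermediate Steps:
W(a, I) = -15 (W(a, I) = -5 - 10 = -15)
N(Z, p) = -17/2 - 139*Z (N(Z, p) = -1 + (-278*Z - 15)/2 = -1 + (-15 - 278*Z)/2 = -1 + (-15/2 - 139*Z) = -17/2 - 139*Z)
√(u(-573, 340) + N(245, 264)) = √(340 + (-17/2 - 139*245)) = √(340 + (-17/2 - 34055)) = √(340 - 68127/2) = √(-67447/2) = I*√134894/2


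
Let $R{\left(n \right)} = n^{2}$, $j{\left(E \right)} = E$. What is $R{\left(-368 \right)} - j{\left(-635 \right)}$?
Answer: $136059$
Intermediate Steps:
$R{\left(-368 \right)} - j{\left(-635 \right)} = \left(-368\right)^{2} - -635 = 135424 + 635 = 136059$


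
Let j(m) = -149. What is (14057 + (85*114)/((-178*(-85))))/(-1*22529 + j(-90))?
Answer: -625565/1009171 ≈ -0.61988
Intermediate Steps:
(14057 + (85*114)/((-178*(-85))))/(-1*22529 + j(-90)) = (14057 + (85*114)/((-178*(-85))))/(-1*22529 - 149) = (14057 + 9690/15130)/(-22529 - 149) = (14057 + 9690*(1/15130))/(-22678) = (14057 + 57/89)*(-1/22678) = (1251130/89)*(-1/22678) = -625565/1009171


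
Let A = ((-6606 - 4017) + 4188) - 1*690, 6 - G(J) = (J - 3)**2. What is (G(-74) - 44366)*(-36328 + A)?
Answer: 2185207917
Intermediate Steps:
G(J) = 6 - (-3 + J)**2 (G(J) = 6 - (J - 3)**2 = 6 - (-3 + J)**2)
A = -7125 (A = (-10623 + 4188) - 690 = -6435 - 690 = -7125)
(G(-74) - 44366)*(-36328 + A) = ((6 - (-3 - 74)**2) - 44366)*(-36328 - 7125) = ((6 - 1*(-77)**2) - 44366)*(-43453) = ((6 - 1*5929) - 44366)*(-43453) = ((6 - 5929) - 44366)*(-43453) = (-5923 - 44366)*(-43453) = -50289*(-43453) = 2185207917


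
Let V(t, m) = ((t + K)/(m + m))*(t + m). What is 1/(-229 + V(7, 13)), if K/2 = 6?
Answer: -13/2787 ≈ -0.0046645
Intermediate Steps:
K = 12 (K = 2*6 = 12)
V(t, m) = (12 + t)*(m + t)/(2*m) (V(t, m) = ((t + 12)/(m + m))*(t + m) = ((12 + t)/((2*m)))*(m + t) = ((12 + t)*(1/(2*m)))*(m + t) = ((12 + t)/(2*m))*(m + t) = (12 + t)*(m + t)/(2*m))
1/(-229 + V(7, 13)) = 1/(-229 + (1/2)*(7**2 + 12*7 + 13*(12 + 7))/13) = 1/(-229 + (1/2)*(1/13)*(49 + 84 + 13*19)) = 1/(-229 + (1/2)*(1/13)*(49 + 84 + 247)) = 1/(-229 + (1/2)*(1/13)*380) = 1/(-229 + 190/13) = 1/(-2787/13) = -13/2787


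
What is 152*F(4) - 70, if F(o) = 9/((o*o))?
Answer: 31/2 ≈ 15.500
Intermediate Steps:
F(o) = 9/o² (F(o) = 9/(o²) = 9/o²)
152*F(4) - 70 = 152*(9/4²) - 70 = 152*(9*(1/16)) - 70 = 152*(9/16) - 70 = 171/2 - 70 = 31/2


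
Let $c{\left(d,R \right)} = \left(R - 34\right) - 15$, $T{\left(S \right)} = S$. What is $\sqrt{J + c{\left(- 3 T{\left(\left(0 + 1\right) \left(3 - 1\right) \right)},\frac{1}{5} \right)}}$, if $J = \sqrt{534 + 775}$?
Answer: $\frac{\sqrt{-1220 + 25 \sqrt{1309}}}{5} \approx 3.5524 i$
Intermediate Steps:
$c{\left(d,R \right)} = -49 + R$ ($c{\left(d,R \right)} = \left(-34 + R\right) - 15 = -49 + R$)
$J = \sqrt{1309} \approx 36.18$
$\sqrt{J + c{\left(- 3 T{\left(\left(0 + 1\right) \left(3 - 1\right) \right)},\frac{1}{5} \right)}} = \sqrt{\sqrt{1309} - \left(49 - \frac{1}{5}\right)} = \sqrt{\sqrt{1309} + \left(-49 + \frac{1}{5}\right)} = \sqrt{\sqrt{1309} - \frac{244}{5}} = \sqrt{- \frac{244}{5} + \sqrt{1309}}$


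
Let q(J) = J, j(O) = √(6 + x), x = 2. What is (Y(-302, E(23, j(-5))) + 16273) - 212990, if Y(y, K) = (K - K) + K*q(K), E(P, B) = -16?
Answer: -196461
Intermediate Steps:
j(O) = 2*√2 (j(O) = √(6 + 2) = √8 = 2*√2)
Y(y, K) = K² (Y(y, K) = (K - K) + K*K = 0 + K² = K²)
(Y(-302, E(23, j(-5))) + 16273) - 212990 = ((-16)² + 16273) - 212990 = (256 + 16273) - 212990 = 16529 - 212990 = -196461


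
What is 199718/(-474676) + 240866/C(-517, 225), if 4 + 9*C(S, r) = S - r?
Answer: -257287193593/88527074 ≈ -2906.3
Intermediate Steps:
C(S, r) = -4/9 - r/9 + S/9 (C(S, r) = -4/9 + (S - r)/9 = -4/9 + (-r/9 + S/9) = -4/9 - r/9 + S/9)
199718/(-474676) + 240866/C(-517, 225) = 199718/(-474676) + 240866/(-4/9 - 1/9*225 + (1/9)*(-517)) = 199718*(-1/474676) + 240866/(-4/9 - 25 - 517/9) = -99859/237338 + 240866/(-746/9) = -99859/237338 + 240866*(-9/746) = -99859/237338 - 1083897/373 = -257287193593/88527074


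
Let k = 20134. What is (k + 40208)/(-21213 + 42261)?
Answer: 10057/3508 ≈ 2.8669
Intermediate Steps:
(k + 40208)/(-21213 + 42261) = (20134 + 40208)/(-21213 + 42261) = 60342/21048 = 60342*(1/21048) = 10057/3508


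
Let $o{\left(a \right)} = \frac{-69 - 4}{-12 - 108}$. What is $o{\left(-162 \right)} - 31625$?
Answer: $- \frac{3794927}{120} \approx -31624.0$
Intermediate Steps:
$o{\left(a \right)} = \frac{73}{120}$ ($o{\left(a \right)} = \frac{-69 - 4}{-120} = \left(-73\right) \left(- \frac{1}{120}\right) = \frac{73}{120}$)
$o{\left(-162 \right)} - 31625 = \frac{73}{120} - 31625 = - \frac{3794927}{120}$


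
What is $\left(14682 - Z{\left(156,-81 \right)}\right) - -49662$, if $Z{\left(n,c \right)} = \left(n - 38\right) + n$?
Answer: $64070$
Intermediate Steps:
$Z{\left(n,c \right)} = -38 + 2 n$ ($Z{\left(n,c \right)} = \left(-38 + n\right) + n = -38 + 2 n$)
$\left(14682 - Z{\left(156,-81 \right)}\right) - -49662 = \left(14682 - \left(-38 + 2 \cdot 156\right)\right) - -49662 = \left(14682 - \left(-38 + 312\right)\right) + 49662 = \left(14682 - 274\right) + 49662 = 14408 + 49662 = 64070$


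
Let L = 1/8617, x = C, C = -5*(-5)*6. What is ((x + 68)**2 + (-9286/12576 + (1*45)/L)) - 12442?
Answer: 2658857293/6288 ≈ 4.2285e+5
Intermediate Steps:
C = 150 (C = 25*6 = 150)
x = 150
L = 1/8617 ≈ 0.00011605
((x + 68)**2 + (-9286/12576 + (1*45)/L)) - 12442 = ((150 + 68)**2 + (-9286/12576 + (1*45)/(1/8617))) - 12442 = (218**2 + (-9286*1/12576 + 45*8617)) - 12442 = (47524 + (-4643/6288 + 387765)) - 12442 = (47524 + 2438261677/6288) - 12442 = 2737092589/6288 - 12442 = 2658857293/6288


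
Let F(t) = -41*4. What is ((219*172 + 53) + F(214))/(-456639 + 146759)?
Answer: -37557/309880 ≈ -0.12120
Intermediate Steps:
F(t) = -164
((219*172 + 53) + F(214))/(-456639 + 146759) = ((219*172 + 53) - 164)/(-456639 + 146759) = ((37668 + 53) - 164)/(-309880) = (37721 - 164)*(-1/309880) = 37557*(-1/309880) = -37557/309880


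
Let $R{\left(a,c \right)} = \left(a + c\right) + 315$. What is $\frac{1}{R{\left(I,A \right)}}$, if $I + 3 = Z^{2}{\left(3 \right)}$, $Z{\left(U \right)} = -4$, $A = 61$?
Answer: $\frac{1}{389} \approx 0.0025707$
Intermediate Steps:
$I = 13$ ($I = -3 + \left(-4\right)^{2} = -3 + 16 = 13$)
$R{\left(a,c \right)} = 315 + a + c$
$\frac{1}{R{\left(I,A \right)}} = \frac{1}{315 + 13 + 61} = \frac{1}{389}$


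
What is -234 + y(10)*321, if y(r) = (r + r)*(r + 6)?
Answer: 102486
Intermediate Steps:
y(r) = 2*r*(6 + r) (y(r) = (2*r)*(6 + r) = 2*r*(6 + r))
-234 + y(10)*321 = -234 + (2*10*(6 + 10))*321 = -234 + (2*10*16)*321 = -234 + 320*321 = -234 + 102720 = 102486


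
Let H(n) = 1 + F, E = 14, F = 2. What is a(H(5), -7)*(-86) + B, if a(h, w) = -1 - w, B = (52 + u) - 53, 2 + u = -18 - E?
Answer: -551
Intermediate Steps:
u = -34 (u = -2 + (-18 - 1*14) = -2 + (-18 - 14) = -2 - 32 = -34)
H(n) = 3 (H(n) = 1 + 2 = 3)
B = -35 (B = (52 - 34) - 53 = 18 - 53 = -35)
a(H(5), -7)*(-86) + B = (-1 - 1*(-7))*(-86) - 35 = (-1 + 7)*(-86) - 35 = 6*(-86) - 35 = -516 - 35 = -551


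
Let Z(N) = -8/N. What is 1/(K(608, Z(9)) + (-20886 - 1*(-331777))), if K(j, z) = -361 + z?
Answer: 9/2794762 ≈ 3.2203e-6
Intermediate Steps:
1/(K(608, Z(9)) + (-20886 - 1*(-331777))) = 1/((-361 - 8/9) + (-20886 - 1*(-331777))) = 1/((-361 - 8*1/9) + (-20886 + 331777)) = 1/((-361 - 8/9) + 310891) = 1/(-3257/9 + 310891) = 1/(2794762/9) = 9/2794762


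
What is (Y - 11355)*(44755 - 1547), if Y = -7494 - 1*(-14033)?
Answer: -208089728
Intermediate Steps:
Y = 6539 (Y = -7494 + 14033 = 6539)
(Y - 11355)*(44755 - 1547) = (6539 - 11355)*(44755 - 1547) = -4816*43208 = -208089728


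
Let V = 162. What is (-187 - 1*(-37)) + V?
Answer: 12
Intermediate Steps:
(-187 - 1*(-37)) + V = (-187 - 1*(-37)) + 162 = (-187 + 37) + 162 = -150 + 162 = 12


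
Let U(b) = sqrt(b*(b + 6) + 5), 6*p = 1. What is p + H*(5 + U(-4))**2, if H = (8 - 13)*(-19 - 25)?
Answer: 29041/6 + 2200*I*sqrt(3) ≈ 4840.2 + 3810.5*I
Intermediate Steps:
p = 1/6 (p = (1/6)*1 = 1/6 ≈ 0.16667)
U(b) = sqrt(5 + b*(6 + b)) (U(b) = sqrt(b*(6 + b) + 5) = sqrt(5 + b*(6 + b)))
H = 220 (H = -5*(-44) = 220)
p + H*(5 + U(-4))**2 = 1/6 + 220*(5 + sqrt(5 + (-4)**2 + 6*(-4)))**2 = 1/6 + 220*(5 + sqrt(5 + 16 - 24))**2 = 1/6 + 220*(5 + sqrt(-3))**2 = 1/6 + 220*(5 + I*sqrt(3))**2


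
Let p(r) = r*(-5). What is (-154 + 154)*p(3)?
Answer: 0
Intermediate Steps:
p(r) = -5*r
(-154 + 154)*p(3) = (-154 + 154)*(-5*3) = 0*(-15) = 0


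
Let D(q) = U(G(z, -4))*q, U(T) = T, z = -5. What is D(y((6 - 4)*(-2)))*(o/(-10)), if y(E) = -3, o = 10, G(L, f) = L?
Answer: -15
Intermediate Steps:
D(q) = -5*q
D(y((6 - 4)*(-2)))*(o/(-10)) = (-5*(-3))*(10/(-10)) = 15*(10*(-⅒)) = 15*(-1) = -15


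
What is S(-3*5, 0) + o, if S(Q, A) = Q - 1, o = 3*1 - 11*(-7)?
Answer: 64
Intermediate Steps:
o = 80 (o = 3 + 77 = 80)
S(Q, A) = -1 + Q
S(-3*5, 0) + o = (-1 - 3*5) + 80 = (-1 - 15) + 80 = -16 + 80 = 64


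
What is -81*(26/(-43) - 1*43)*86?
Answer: 303750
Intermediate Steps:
-81*(26/(-43) - 1*43)*86 = -81*(26*(-1/43) - 43)*86 = -81*(-26/43 - 43)*86 = -81*(-1875/43)*86 = (151875/43)*86 = 303750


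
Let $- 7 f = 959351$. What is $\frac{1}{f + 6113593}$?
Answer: $\frac{7}{41835800} \approx 1.6732 \cdot 10^{-7}$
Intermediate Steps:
$f = - \frac{959351}{7}$ ($f = \left(- \frac{1}{7}\right) 959351 = - \frac{959351}{7} \approx -1.3705 \cdot 10^{5}$)
$\frac{1}{f + 6113593} = \frac{1}{- \frac{959351}{7} + 6113593} = \frac{1}{\frac{41835800}{7}} = \frac{7}{41835800}$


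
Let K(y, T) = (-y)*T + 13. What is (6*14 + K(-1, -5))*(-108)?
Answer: -9936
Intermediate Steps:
K(y, T) = 13 - T*y (K(y, T) = -T*y + 13 = 13 - T*y)
(6*14 + K(-1, -5))*(-108) = (6*14 + (13 - 1*(-5)*(-1)))*(-108) = (84 + (13 - 5))*(-108) = (84 + 8)*(-108) = 92*(-108) = -9936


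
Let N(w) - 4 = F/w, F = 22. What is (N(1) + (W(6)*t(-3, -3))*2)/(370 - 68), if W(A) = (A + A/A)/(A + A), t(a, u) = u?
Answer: 45/604 ≈ 0.074503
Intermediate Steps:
N(w) = 4 + 22/w
W(A) = (1 + A)/(2*A) (W(A) = (A + 1)/((2*A)) = (1 + A)*(1/(2*A)) = (1 + A)/(2*A))
(N(1) + (W(6)*t(-3, -3))*2)/(370 - 68) = ((4 + 22/1) + (((½)*(1 + 6)/6)*(-3))*2)/(370 - 68) = ((4 + 22*1) + (((½)*(⅙)*7)*(-3))*2)/302 = ((4 + 22) + ((7/12)*(-3))*2)*(1/302) = (26 - 7/4*2)*(1/302) = (26 - 7/2)*(1/302) = (45/2)*(1/302) = 45/604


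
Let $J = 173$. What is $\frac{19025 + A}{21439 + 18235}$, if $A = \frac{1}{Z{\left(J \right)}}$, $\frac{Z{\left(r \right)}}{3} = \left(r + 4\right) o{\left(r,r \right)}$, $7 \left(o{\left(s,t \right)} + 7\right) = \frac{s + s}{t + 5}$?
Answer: $\frac{42308327077}{88228152072} \approx 0.47953$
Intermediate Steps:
$o{\left(s,t \right)} = -7 + \frac{2 s}{7 \left(5 + t\right)}$ ($o{\left(s,t \right)} = -7 + \frac{\left(s + s\right) \frac{1}{t + 5}}{7} = -7 + \frac{2 s \frac{1}{5 + t}}{7} = -7 + \frac{2 s}{7 \left(5 + t\right)}$)
$Z{\left(r \right)} = \frac{3 \left(-245 - 47 r\right) \left(4 + r\right)}{7 \left(5 + r\right)}$ ($Z{\left(r \right)} = 3 \left(r + 4\right) \frac{-245 - 49 r + 2 r}{7 \left(5 + r\right)} = 3 \left(4 + r\right) \frac{-245 - 47 r}{7 \left(5 + r\right)} = 3 \frac{\left(-245 - 47 r\right) \left(4 + r\right)}{7 \left(5 + r\right)} = \frac{3 \left(-245 - 47 r\right) \left(4 + r\right)}{7 \left(5 + r\right)}$)
$A = - \frac{623}{2223828}$ ($A = \frac{1}{\left(-3\right) \frac{1}{35 + 7 \cdot 173} \left(4 + 173\right) \left(245 + 47 \cdot 173\right)} = \frac{1}{\left(-3\right) \frac{1}{35 + 1211} \cdot 177 \left(245 + 8131\right)} = \frac{1}{\left(-3\right) \frac{1}{1246} \cdot 177 \cdot 8376} = \frac{1}{- \frac{2223828}{623}} = - \frac{623}{2223828} \approx -0.00028015$)
$\frac{19025 + A}{21439 + 18235} = \frac{19025 - \frac{623}{2223828}}{21439 + 18235} = \frac{42308327077}{2223828 \cdot 39674} = \frac{42308327077}{2223828} \cdot \frac{1}{39674} = \frac{42308327077}{88228152072}$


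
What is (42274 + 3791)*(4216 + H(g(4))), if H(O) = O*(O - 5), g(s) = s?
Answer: 194025780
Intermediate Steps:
H(O) = O*(-5 + O)
(42274 + 3791)*(4216 + H(g(4))) = (42274 + 3791)*(4216 + 4*(-5 + 4)) = 46065*(4216 + 4*(-1)) = 46065*(4216 - 4) = 46065*4212 = 194025780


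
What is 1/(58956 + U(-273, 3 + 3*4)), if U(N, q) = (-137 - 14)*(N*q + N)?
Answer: 1/718524 ≈ 1.3917e-6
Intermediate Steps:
U(N, q) = -151*N - 151*N*q (U(N, q) = -151*(N + N*q) = -151*N - 151*N*q)
1/(58956 + U(-273, 3 + 3*4)) = 1/(58956 - 151*(-273)*(1 + (3 + 3*4))) = 1/(58956 - 151*(-273)*(1 + (3 + 12))) = 1/(58956 - 151*(-273)*(1 + 15)) = 1/(58956 - 151*(-273)*16) = 1/(58956 + 659568) = 1/718524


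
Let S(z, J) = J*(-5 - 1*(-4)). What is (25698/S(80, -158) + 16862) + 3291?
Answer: 1604936/79 ≈ 20316.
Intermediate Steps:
S(z, J) = -J (S(z, J) = J*(-5 + 4) = J*(-1) = -J)
(25698/S(80, -158) + 16862) + 3291 = (25698/((-1*(-158))) + 16862) + 3291 = (25698/158 + 16862) + 3291 = (25698*(1/158) + 16862) + 3291 = (12849/79 + 16862) + 3291 = 1344947/79 + 3291 = 1604936/79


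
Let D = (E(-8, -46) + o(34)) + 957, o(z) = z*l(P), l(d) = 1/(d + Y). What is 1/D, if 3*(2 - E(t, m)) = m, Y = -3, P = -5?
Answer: 12/11641 ≈ 0.0010308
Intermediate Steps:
l(d) = 1/(-3 + d) (l(d) = 1/(d - 3) = 1/(-3 + d))
o(z) = -z/8 (o(z) = z/(-3 - 5) = z/(-8) = z*(-⅛) = -z/8)
E(t, m) = 2 - m/3
D = 11641/12 (D = ((2 - ⅓*(-46)) - ⅛*34) + 957 = ((2 + 46/3) - 17/4) + 957 = (52/3 - 17/4) + 957 = 157/12 + 957 = 11641/12 ≈ 970.08)
1/D = 1/(11641/12) = 12/11641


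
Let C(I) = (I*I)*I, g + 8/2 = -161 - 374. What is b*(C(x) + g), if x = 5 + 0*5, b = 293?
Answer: -121302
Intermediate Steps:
g = -539 (g = -4 + (-161 - 374) = -4 - 535 = -539)
x = 5 (x = 5 + 0 = 5)
C(I) = I³ (C(I) = I²*I = I³)
b*(C(x) + g) = 293*(5³ - 539) = 293*(125 - 539) = 293*(-414) = -121302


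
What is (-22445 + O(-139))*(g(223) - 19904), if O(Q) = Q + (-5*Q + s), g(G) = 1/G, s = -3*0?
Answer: 97156318399/223 ≈ 4.3568e+8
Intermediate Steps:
s = 0
O(Q) = -4*Q (O(Q) = Q + (-5*Q + 0) = Q - 5*Q = -4*Q)
(-22445 + O(-139))*(g(223) - 19904) = (-22445 - 4*(-139))*(1/223 - 19904) = (-22445 + 556)*(1/223 - 19904) = -21889*(-4438591/223) = 97156318399/223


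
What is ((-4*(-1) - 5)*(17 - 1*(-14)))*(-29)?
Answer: 899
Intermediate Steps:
((-4*(-1) - 5)*(17 - 1*(-14)))*(-29) = ((4 - 5)*(17 + 14))*(-29) = -1*31*(-29) = -31*(-29) = 899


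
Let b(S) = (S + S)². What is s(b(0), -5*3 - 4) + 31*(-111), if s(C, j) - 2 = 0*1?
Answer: -3439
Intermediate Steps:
b(S) = 4*S² (b(S) = (2*S)² = 4*S²)
s(C, j) = 2 (s(C, j) = 2 + 0*1 = 2 + 0 = 2)
s(b(0), -5*3 - 4) + 31*(-111) = 2 + 31*(-111) = 2 - 3441 = -3439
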